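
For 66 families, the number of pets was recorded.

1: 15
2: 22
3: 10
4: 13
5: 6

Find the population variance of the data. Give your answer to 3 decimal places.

Values: 1, 2, 3, 4, 5
n = 66, Σfx = 171, mean = 2.5909
Σfx² = 551
Σf(x − x̄)² = Σfx² − (Σfx)²/n = 551 − 171²/66 = 107.9545
Population variance = 107.9545 / 66 = 1.6357

1.636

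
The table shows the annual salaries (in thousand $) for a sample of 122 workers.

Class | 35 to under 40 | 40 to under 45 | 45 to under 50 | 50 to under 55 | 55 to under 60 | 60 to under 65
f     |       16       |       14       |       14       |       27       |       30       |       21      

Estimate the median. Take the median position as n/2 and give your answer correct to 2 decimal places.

Cumulative frequencies: 16, 30, 44, 71, 101, 122
n = 122; position = n/2 = 61.
This falls in the class 50 to under 55: L = 50, F = 44, f = 27, h = 5.
Median ≈ 50 + ((61 − 44) / 27) × 5 = 53.1481

53.15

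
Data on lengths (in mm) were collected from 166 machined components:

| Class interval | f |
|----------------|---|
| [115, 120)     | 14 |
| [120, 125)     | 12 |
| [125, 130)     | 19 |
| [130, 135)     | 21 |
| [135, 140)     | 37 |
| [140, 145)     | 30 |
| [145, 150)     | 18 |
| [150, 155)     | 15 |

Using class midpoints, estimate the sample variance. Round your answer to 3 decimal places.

99.449

Midpoints: 117.5, 122.5, 127.5, 132.5, 137.5, 142.5, 147.5, 152.5
n = 166, Σfm = 22625, mean = 136.2952
Σfm² = 3100087.5
Σf(m − x̄)² = Σfm² − (Σfm)²/n = 3100087.5 − 22625²/166 = 16409.0361
Sample variance = 16409.0361 / 165 = 99.4487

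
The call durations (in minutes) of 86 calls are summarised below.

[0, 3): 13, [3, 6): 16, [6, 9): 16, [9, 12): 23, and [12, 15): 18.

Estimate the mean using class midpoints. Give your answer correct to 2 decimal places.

Midpoints: 1.5, 4.5, 7.5, 10.5, 13.5
Σfm = 13×1.5 + 16×4.5 + 16×7.5 + 23×10.5 + 18×13.5 = 696
n = Σf = 86
Mean = 696 / 86 = 8.0930

8.09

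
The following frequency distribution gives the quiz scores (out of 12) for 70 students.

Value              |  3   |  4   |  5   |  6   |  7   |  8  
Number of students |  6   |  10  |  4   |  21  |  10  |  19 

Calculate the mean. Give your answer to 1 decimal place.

6.1

Values: 3, 4, 5, 6, 7, 8
Σfx = 6×3 + 10×4 + 4×5 + 21×6 + 10×7 + 19×8 = 426
n = Σf = 70
Mean = 426 / 70 = 6.0857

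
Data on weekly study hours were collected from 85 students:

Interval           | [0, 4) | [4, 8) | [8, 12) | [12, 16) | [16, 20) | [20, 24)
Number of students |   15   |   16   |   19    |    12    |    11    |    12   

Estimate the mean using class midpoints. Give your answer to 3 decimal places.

Midpoints: 2, 6, 10, 14, 18, 22
Σfm = 15×2 + 16×6 + 19×10 + 12×14 + 11×18 + 12×22 = 946
n = Σf = 85
Mean = 946 / 85 = 11.1294

11.129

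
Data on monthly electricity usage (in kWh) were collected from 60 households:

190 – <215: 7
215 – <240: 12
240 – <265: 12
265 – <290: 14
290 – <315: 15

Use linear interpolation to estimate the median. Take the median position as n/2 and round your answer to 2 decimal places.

262.92

Cumulative frequencies: 7, 19, 31, 45, 60
n = 60; position = n/2 = 30.
This falls in the class 240 – <265: L = 240, F = 19, f = 12, h = 25.
Median ≈ 240 + ((30 − 19) / 12) × 25 = 262.9167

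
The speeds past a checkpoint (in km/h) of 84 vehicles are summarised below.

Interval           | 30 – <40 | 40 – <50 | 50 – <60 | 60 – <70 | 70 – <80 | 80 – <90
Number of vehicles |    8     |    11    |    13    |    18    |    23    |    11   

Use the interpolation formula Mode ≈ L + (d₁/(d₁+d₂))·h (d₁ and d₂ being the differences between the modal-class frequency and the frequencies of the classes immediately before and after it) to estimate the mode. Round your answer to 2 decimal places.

72.94

Modal class: 70 – <80 (highest frequency 23).
d₁ = 23 − 18 = 5, d₂ = 23 − 11 = 12
Mode ≈ 70 + (5/(5+12)) × 10 = 70 + 2.9412 = 72.9412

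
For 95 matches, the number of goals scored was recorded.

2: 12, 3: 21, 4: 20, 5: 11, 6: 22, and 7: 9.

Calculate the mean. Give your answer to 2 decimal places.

4.39

Values: 2, 3, 4, 5, 6, 7
Σfx = 12×2 + 21×3 + 20×4 + 11×5 + 22×6 + 9×7 = 417
n = Σf = 95
Mean = 417 / 95 = 4.3895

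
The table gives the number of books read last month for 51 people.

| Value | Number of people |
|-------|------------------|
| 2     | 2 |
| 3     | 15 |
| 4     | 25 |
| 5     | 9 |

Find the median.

4

Cumulative frequencies: 2, 17, 42, 51
n = 51, so the median is the value in position (n+1)/2 = 26.
Position 26 falls at value 4.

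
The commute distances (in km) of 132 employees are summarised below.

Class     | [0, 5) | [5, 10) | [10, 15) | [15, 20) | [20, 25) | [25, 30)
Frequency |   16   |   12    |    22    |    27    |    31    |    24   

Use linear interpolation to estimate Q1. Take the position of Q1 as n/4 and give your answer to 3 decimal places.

11.136

Cumulative frequencies: 16, 28, 50, 77, 108, 132
n = 132; position = n/4 = 33.
This falls in the class [10, 15): L = 10, F = 28, f = 22, h = 5.
Lower quartile ≈ 10 + ((33 − 28) / 22) × 5 = 11.1364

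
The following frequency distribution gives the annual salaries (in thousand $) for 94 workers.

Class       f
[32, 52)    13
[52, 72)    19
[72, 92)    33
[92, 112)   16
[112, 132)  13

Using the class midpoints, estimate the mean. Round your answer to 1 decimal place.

81.4

Midpoints: 42, 62, 82, 102, 122
Σfm = 13×42 + 19×62 + 33×82 + 16×102 + 13×122 = 7648
n = Σf = 94
Mean = 7648 / 94 = 81.3617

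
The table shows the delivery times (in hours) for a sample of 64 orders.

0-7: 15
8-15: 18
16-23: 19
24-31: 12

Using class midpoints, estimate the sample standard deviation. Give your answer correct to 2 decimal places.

8.42

Midpoints: 3.5, 11.5, 19.5, 27.5
n = 64, Σfm = 960, mean = 15.0000
Σfm² = 18864
Σf(m − x̄)² = Σfm² − (Σfm)²/n = 18864 − 960²/64 = 4464.0000
Sample variance = 4464.0000 / 63 = 70.8571
Standard deviation = √70.8571 = 8.4177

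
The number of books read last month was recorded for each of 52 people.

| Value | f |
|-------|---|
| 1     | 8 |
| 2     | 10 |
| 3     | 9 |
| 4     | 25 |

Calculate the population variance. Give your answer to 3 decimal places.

1.288

Values: 1, 2, 3, 4
n = 52, Σfx = 155, mean = 2.9808
Σfx² = 529
Σf(x − x̄)² = Σfx² − (Σfx)²/n = 529 − 155²/52 = 66.9808
Population variance = 66.9808 / 52 = 1.2881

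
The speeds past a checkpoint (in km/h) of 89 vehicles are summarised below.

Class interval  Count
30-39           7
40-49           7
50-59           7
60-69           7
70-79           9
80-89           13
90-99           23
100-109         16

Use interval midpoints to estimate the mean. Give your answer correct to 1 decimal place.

Midpoints: 34.5, 44.5, 54.5, 64.5, 74.5, 84.5, 94.5, 104.5
Σfm = 7×34.5 + 7×44.5 + 7×54.5 + 7×64.5 + 9×74.5 + 13×84.5 + 23×94.5 + 16×104.5 = 7000.5
n = Σf = 89
Mean = 7000.5 / 89 = 78.6573

78.7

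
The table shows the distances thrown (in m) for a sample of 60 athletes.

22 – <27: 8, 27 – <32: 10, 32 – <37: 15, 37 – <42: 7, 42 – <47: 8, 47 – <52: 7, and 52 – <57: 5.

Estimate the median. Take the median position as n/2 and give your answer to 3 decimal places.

Cumulative frequencies: 8, 18, 33, 40, 48, 55, 60
n = 60; position = n/2 = 30.
This falls in the class 32 – <37: L = 32, F = 18, f = 15, h = 5.
Median ≈ 32 + ((30 − 18) / 15) × 5 = 36.0000

36.000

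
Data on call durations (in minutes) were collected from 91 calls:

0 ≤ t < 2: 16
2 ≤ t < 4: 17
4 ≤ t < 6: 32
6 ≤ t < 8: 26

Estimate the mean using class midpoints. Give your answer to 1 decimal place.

Midpoints: 1, 3, 5, 7
Σfm = 16×1 + 17×3 + 32×5 + 26×7 = 409
n = Σf = 91
Mean = 409 / 91 = 4.4945

4.5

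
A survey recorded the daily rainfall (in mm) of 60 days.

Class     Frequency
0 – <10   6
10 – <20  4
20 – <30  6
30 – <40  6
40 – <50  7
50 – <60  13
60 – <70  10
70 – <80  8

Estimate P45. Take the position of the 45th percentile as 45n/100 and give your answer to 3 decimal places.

47.143

Cumulative frequencies: 6, 10, 16, 22, 29, 42, 52, 60
n = 60; position = 45n/100 = 27.
This falls in the class 40 – <50: L = 40, F = 22, f = 7, h = 10.
45th percentile ≈ 40 + ((27 − 22) / 7) × 10 = 47.1429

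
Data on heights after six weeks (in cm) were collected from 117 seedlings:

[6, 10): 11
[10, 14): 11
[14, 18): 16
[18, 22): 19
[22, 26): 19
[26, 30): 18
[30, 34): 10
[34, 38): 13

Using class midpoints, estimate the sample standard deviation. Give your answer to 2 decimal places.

Midpoints: 8, 12, 16, 20, 24, 28, 32, 36
n = 117, Σfm = 2604, mean = 22.2564
Σfm² = 66128
Σf(m − x̄)² = Σfm² − (Σfm)²/n = 66128 − 2604²/117 = 8172.3077
Sample variance = 8172.3077 / 116 = 70.4509
Standard deviation = √70.4509 = 8.3935

8.39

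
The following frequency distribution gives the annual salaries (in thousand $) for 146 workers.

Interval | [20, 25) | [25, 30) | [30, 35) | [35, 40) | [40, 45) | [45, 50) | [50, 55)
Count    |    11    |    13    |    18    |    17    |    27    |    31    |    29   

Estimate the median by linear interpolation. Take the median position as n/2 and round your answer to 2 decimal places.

Cumulative frequencies: 11, 24, 42, 59, 86, 117, 146
n = 146; position = n/2 = 73.
This falls in the class [40, 45): L = 40, F = 59, f = 27, h = 5.
Median ≈ 40 + ((73 − 59) / 27) × 5 = 42.5926

42.59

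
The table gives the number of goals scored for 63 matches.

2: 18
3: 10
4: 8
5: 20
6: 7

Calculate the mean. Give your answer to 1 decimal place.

3.8

Values: 2, 3, 4, 5, 6
Σfx = 18×2 + 10×3 + 8×4 + 20×5 + 7×6 = 240
n = Σf = 63
Mean = 240 / 63 = 3.8095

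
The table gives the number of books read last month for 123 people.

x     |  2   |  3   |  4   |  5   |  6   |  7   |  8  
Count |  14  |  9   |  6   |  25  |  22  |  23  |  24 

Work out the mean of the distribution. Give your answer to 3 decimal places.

5.602

Values: 2, 3, 4, 5, 6, 7, 8
Σfx = 14×2 + 9×3 + 6×4 + 25×5 + 22×6 + 23×7 + 24×8 = 689
n = Σf = 123
Mean = 689 / 123 = 5.6016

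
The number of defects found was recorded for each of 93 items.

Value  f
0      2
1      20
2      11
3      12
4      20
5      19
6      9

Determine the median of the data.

Cumulative frequencies: 2, 22, 33, 45, 65, 84, 93
n = 93, so the median is the value in position (n+1)/2 = 47.
Position 47 falls at value 4.

4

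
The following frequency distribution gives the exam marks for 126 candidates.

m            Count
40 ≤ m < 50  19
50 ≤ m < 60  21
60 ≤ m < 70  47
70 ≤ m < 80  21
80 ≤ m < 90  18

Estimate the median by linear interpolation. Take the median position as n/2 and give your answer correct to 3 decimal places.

64.894

Cumulative frequencies: 19, 40, 87, 108, 126
n = 126; position = n/2 = 63.
This falls in the class 60 ≤ m < 70: L = 60, F = 40, f = 47, h = 10.
Median ≈ 60 + ((63 − 40) / 47) × 10 = 64.8936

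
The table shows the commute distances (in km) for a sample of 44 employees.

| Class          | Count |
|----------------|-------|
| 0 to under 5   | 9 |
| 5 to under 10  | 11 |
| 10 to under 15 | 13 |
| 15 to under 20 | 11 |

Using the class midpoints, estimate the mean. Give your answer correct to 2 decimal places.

Midpoints: 2.5, 7.5, 12.5, 17.5
Σfm = 9×2.5 + 11×7.5 + 13×12.5 + 11×17.5 = 460
n = Σf = 44
Mean = 460 / 44 = 10.4545

10.45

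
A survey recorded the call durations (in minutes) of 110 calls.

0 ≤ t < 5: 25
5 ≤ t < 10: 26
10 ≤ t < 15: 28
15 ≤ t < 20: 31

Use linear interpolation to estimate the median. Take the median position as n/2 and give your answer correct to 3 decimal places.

Cumulative frequencies: 25, 51, 79, 110
n = 110; position = n/2 = 55.
This falls in the class 10 ≤ t < 15: L = 10, F = 51, f = 28, h = 5.
Median ≈ 10 + ((55 − 51) / 28) × 5 = 10.7143

10.714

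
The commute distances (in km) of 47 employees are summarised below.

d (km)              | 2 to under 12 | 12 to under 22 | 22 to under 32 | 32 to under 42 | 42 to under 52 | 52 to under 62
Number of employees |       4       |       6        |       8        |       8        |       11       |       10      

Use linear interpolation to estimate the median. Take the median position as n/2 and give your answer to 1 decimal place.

38.9

Cumulative frequencies: 4, 10, 18, 26, 37, 47
n = 47; position = n/2 = 23.5.
This falls in the class 32 to under 42: L = 32, F = 18, f = 8, h = 10.
Median ≈ 32 + ((23.5 − 18) / 8) × 10 = 38.8750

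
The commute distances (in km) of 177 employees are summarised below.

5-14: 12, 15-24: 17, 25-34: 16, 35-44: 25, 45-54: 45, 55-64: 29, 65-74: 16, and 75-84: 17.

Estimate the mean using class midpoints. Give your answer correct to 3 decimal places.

47.014

Midpoints: 9.5, 19.5, 29.5, 39.5, 49.5, 59.5, 69.5, 79.5
Σfm = 12×9.5 + 17×19.5 + 16×29.5 + 25×39.5 + 45×49.5 + 29×59.5 + 16×69.5 + 17×79.5 = 8321.5
n = Σf = 177
Mean = 8321.5 / 177 = 47.0141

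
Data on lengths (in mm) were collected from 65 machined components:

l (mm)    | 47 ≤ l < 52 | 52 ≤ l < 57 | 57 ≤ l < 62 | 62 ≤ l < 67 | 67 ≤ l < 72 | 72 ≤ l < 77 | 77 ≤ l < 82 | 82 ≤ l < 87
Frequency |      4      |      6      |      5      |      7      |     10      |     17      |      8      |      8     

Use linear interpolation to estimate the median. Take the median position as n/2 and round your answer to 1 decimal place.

Cumulative frequencies: 4, 10, 15, 22, 32, 49, 57, 65
n = 65; position = n/2 = 32.5.
This falls in the class 72 ≤ l < 77: L = 72, F = 32, f = 17, h = 5.
Median ≈ 72 + ((32.5 − 32) / 17) × 5 = 72.1471

72.1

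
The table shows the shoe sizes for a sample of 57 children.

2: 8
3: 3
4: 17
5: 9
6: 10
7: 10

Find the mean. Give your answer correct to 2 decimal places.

Values: 2, 3, 4, 5, 6, 7
Σfx = 8×2 + 3×3 + 17×4 + 9×5 + 10×6 + 10×7 = 268
n = Σf = 57
Mean = 268 / 57 = 4.7018

4.70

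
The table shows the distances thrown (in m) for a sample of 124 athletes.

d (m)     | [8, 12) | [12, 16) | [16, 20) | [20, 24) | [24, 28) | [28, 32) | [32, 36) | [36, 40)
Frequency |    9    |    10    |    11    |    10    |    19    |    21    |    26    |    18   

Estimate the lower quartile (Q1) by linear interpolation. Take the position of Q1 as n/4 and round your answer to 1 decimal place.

Cumulative frequencies: 9, 19, 30, 40, 59, 80, 106, 124
n = 124; position = n/4 = 31.
This falls in the class [20, 24): L = 20, F = 30, f = 10, h = 4.
Lower quartile ≈ 20 + ((31 − 30) / 10) × 4 = 20.4000

20.4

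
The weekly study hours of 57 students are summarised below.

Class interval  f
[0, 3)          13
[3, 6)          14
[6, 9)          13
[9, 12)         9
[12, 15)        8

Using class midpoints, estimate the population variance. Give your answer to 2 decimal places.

Midpoints: 1.5, 4.5, 7.5, 10.5, 13.5
n = 57, Σfm = 382.5, mean = 6.7105
Σfm² = 3494.25
Σf(m − x̄)² = Σfm² − (Σfm)²/n = 3494.25 − 382.5²/57 = 927.4737
Population variance = 927.4737 / 57 = 16.2715

16.27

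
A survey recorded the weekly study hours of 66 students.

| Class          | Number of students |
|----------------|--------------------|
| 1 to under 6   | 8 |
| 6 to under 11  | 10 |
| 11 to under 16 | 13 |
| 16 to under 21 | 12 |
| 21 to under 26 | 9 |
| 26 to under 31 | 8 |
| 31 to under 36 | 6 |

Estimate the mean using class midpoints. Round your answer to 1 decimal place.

17.4

Midpoints: 3.5, 8.5, 13.5, 18.5, 23.5, 28.5, 33.5
Σfm = 8×3.5 + 10×8.5 + 13×13.5 + 12×18.5 + 9×23.5 + 8×28.5 + 6×33.5 = 1151
n = Σf = 66
Mean = 1151 / 66 = 17.4394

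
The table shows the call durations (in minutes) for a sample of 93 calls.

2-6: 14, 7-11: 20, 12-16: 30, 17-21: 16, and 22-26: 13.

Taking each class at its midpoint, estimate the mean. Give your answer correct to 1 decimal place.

Midpoints: 4, 9, 14, 19, 24
Σfm = 14×4 + 20×9 + 30×14 + 16×19 + 13×24 = 1272
n = Σf = 93
Mean = 1272 / 93 = 13.6774

13.7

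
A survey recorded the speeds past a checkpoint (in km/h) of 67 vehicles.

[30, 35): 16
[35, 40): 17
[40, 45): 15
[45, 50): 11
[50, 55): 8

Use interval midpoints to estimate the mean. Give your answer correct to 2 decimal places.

40.86

Midpoints: 32.5, 37.5, 42.5, 47.5, 52.5
Σfm = 16×32.5 + 17×37.5 + 15×42.5 + 11×47.5 + 8×52.5 = 2737.5
n = Σf = 67
Mean = 2737.5 / 67 = 40.8582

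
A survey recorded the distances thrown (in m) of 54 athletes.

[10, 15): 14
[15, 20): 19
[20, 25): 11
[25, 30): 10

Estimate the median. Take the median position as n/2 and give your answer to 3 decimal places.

18.421

Cumulative frequencies: 14, 33, 44, 54
n = 54; position = n/2 = 27.
This falls in the class [15, 20): L = 15, F = 14, f = 19, h = 5.
Median ≈ 15 + ((27 − 14) / 19) × 5 = 18.4211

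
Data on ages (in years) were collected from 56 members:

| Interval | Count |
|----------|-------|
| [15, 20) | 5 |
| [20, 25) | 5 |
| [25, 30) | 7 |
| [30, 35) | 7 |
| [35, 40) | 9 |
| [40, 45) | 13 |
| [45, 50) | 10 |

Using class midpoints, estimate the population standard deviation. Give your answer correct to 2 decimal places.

9.53

Midpoints: 17.5, 22.5, 27.5, 32.5, 37.5, 42.5, 47.5
n = 56, Σfm = 1985, mean = 35.4464
Σfm² = 75450
Σf(m − x̄)² = Σfm² − (Σfm)²/n = 75450 − 1985²/56 = 5088.8393
Population variance = 5088.8393 / 56 = 90.8721
Standard deviation = √90.8721 = 9.5327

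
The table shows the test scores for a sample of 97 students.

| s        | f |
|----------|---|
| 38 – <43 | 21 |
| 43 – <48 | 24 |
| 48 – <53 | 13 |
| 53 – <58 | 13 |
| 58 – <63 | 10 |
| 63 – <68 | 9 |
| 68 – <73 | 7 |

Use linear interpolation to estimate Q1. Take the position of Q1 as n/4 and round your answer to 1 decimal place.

43.7

Cumulative frequencies: 21, 45, 58, 71, 81, 90, 97
n = 97; position = n/4 = 24.25.
This falls in the class 43 – <48: L = 43, F = 21, f = 24, h = 5.
Lower quartile ≈ 43 + ((24.25 − 21) / 24) × 5 = 43.6771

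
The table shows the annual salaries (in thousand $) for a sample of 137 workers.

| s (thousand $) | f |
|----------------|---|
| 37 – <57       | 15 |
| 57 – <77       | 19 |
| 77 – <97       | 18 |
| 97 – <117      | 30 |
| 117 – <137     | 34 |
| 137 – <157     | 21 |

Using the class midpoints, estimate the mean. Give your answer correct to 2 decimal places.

103.35

Midpoints: 47, 67, 87, 107, 127, 147
Σfm = 15×47 + 19×67 + 18×87 + 30×107 + 34×127 + 21×147 = 14159
n = Σf = 137
Mean = 14159 / 137 = 103.3504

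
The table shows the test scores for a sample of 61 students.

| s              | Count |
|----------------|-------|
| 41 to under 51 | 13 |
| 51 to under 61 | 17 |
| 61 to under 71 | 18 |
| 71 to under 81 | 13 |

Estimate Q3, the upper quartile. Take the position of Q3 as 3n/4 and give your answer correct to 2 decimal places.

69.75

Cumulative frequencies: 13, 30, 48, 61
n = 61; position = 3n/4 = 45.75.
This falls in the class 61 to under 71: L = 61, F = 30, f = 18, h = 10.
Upper quartile ≈ 61 + ((45.75 − 30) / 18) × 10 = 69.7500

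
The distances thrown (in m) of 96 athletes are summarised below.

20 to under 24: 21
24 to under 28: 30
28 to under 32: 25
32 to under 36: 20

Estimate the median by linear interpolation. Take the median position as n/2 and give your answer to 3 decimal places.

Cumulative frequencies: 21, 51, 76, 96
n = 96; position = n/2 = 48.
This falls in the class 24 to under 28: L = 24, F = 21, f = 30, h = 4.
Median ≈ 24 + ((48 − 21) / 30) × 4 = 27.6000

27.600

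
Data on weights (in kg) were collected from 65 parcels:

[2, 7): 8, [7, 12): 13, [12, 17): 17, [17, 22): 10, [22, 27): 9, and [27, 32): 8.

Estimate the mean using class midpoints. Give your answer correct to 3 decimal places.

Midpoints: 4.5, 9.5, 14.5, 19.5, 24.5, 29.5
Σfm = 8×4.5 + 13×9.5 + 17×14.5 + 10×19.5 + 9×24.5 + 8×29.5 = 1057.5
n = Σf = 65
Mean = 1057.5 / 65 = 16.2692

16.269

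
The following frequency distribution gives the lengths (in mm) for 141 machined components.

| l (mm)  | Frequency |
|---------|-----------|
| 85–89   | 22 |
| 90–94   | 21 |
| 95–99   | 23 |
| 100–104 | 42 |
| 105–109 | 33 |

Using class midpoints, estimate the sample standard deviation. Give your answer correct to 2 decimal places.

6.94

Midpoints: 87, 92, 97, 102, 107
n = 141, Σfm = 13892, mean = 98.5248
Σfm² = 1375454
Σf(m − x̄)² = Σfm² − (Σfm)²/n = 1375454 − 13892²/141 = 6747.1631
Sample variance = 6747.1631 / 140 = 48.1940
Standard deviation = √48.1940 = 6.9422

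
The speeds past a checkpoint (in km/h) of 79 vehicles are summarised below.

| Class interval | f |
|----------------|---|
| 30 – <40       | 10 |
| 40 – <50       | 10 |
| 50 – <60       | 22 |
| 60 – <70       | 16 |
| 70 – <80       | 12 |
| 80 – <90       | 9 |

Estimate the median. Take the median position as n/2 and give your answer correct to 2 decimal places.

Cumulative frequencies: 10, 20, 42, 58, 70, 79
n = 79; position = n/2 = 39.5.
This falls in the class 50 – <60: L = 50, F = 20, f = 22, h = 10.
Median ≈ 50 + ((39.5 − 20) / 22) × 10 = 58.8636

58.86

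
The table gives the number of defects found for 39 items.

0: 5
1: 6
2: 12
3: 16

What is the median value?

Cumulative frequencies: 5, 11, 23, 39
n = 39, so the median is the value in position (n+1)/2 = 20.
Position 20 falls at value 2.

2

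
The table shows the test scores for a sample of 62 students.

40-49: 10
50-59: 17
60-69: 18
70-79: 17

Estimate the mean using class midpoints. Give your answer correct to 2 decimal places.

61.27

Midpoints: 44.5, 54.5, 64.5, 74.5
Σfm = 10×44.5 + 17×54.5 + 18×64.5 + 17×74.5 = 3799
n = Σf = 62
Mean = 3799 / 62 = 61.2742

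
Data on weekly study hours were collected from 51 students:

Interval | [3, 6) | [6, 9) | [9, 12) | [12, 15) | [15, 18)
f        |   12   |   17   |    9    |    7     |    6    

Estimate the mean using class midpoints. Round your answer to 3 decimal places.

9.206

Midpoints: 4.5, 7.5, 10.5, 13.5, 16.5
Σfm = 12×4.5 + 17×7.5 + 9×10.5 + 7×13.5 + 6×16.5 = 469.5
n = Σf = 51
Mean = 469.5 / 51 = 9.2059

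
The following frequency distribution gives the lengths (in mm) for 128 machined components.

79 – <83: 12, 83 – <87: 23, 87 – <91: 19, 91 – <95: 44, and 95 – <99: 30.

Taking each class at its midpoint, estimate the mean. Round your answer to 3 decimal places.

Midpoints: 81, 85, 89, 93, 97
Σfm = 12×81 + 23×85 + 19×89 + 44×93 + 30×97 = 11620
n = Σf = 128
Mean = 11620 / 128 = 90.7812

90.781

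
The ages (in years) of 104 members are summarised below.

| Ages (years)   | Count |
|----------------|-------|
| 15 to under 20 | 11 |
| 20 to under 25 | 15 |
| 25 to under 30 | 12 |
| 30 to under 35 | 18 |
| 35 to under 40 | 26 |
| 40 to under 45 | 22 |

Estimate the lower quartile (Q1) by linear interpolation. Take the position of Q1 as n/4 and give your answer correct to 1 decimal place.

Cumulative frequencies: 11, 26, 38, 56, 82, 104
n = 104; position = n/4 = 26.
This falls in the class 20 to under 25: L = 20, F = 11, f = 15, h = 5.
Lower quartile ≈ 20 + ((26 − 11) / 15) × 5 = 25.0000

25.0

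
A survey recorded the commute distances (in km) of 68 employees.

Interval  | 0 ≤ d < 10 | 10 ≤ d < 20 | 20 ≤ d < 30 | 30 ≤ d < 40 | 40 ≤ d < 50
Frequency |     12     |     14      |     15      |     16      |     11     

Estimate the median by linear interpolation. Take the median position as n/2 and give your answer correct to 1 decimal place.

25.3

Cumulative frequencies: 12, 26, 41, 57, 68
n = 68; position = n/2 = 34.
This falls in the class 20 ≤ d < 30: L = 20, F = 26, f = 15, h = 10.
Median ≈ 20 + ((34 − 26) / 15) × 10 = 25.3333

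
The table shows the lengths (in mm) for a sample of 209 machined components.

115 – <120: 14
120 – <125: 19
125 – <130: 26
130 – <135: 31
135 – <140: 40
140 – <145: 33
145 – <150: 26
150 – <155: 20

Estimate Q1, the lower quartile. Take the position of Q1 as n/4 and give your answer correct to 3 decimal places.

128.702

Cumulative frequencies: 14, 33, 59, 90, 130, 163, 189, 209
n = 209; position = n/4 = 52.25.
This falls in the class 125 – <130: L = 125, F = 33, f = 26, h = 5.
Lower quartile ≈ 125 + ((52.25 − 33) / 26) × 5 = 128.7019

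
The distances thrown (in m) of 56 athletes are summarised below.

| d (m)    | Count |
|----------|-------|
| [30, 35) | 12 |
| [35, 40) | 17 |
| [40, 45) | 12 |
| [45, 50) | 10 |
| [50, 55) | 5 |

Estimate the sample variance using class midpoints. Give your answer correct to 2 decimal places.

39.60

Midpoints: 32.5, 37.5, 42.5, 47.5, 52.5
n = 56, Σfm = 2275, mean = 40.6250
Σfm² = 94600
Σf(m − x̄)² = Σfm² − (Σfm)²/n = 94600 − 2275²/56 = 2178.1250
Sample variance = 2178.1250 / 55 = 39.6023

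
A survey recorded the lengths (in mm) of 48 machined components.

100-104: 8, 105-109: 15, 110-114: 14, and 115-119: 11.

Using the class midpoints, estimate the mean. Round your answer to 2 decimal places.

Midpoints: 102, 107, 112, 117
Σfm = 8×102 + 15×107 + 14×112 + 11×117 = 5276
n = Σf = 48
Mean = 5276 / 48 = 109.9167

109.92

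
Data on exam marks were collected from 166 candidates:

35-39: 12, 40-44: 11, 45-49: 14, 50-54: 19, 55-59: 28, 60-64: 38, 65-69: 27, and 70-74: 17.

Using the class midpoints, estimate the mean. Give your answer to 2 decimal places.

57.45

Midpoints: 37, 42, 47, 52, 57, 62, 67, 72
Σfm = 12×37 + 11×42 + 14×47 + 19×52 + 28×57 + 38×62 + 27×67 + 17×72 = 9537
n = Σf = 166
Mean = 9537 / 166 = 57.4518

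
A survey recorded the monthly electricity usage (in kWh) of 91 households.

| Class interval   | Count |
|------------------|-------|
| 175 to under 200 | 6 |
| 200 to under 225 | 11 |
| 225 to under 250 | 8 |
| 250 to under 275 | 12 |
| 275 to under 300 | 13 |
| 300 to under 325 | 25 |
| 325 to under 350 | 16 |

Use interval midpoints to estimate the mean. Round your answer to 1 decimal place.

Midpoints: 187.5, 212.5, 237.5, 262.5, 287.5, 312.5, 337.5
Σfm = 6×187.5 + 11×212.5 + 8×237.5 + 12×262.5 + 13×287.5 + 25×312.5 + 16×337.5 = 25462.5
n = Σf = 91
Mean = 25462.5 / 91 = 279.8077

279.8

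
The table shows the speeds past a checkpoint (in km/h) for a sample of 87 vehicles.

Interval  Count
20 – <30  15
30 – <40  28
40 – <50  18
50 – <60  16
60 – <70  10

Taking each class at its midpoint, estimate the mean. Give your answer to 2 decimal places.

Midpoints: 25, 35, 45, 55, 65
Σfm = 15×25 + 28×35 + 18×45 + 16×55 + 10×65 = 3695
n = Σf = 87
Mean = 3695 / 87 = 42.4713

42.47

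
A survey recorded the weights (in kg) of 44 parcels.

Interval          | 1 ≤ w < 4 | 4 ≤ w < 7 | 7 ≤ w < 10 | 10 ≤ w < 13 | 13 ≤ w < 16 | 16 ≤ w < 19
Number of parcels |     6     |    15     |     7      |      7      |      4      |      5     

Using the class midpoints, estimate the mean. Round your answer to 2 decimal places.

Midpoints: 2.5, 5.5, 8.5, 11.5, 14.5, 17.5
Σfm = 6×2.5 + 15×5.5 + 7×8.5 + 7×11.5 + 4×14.5 + 5×17.5 = 383
n = Σf = 44
Mean = 383 / 44 = 8.7045

8.70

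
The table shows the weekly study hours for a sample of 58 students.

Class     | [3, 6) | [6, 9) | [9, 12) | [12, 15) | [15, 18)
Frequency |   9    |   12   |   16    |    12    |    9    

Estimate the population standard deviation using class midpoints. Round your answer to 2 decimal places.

Midpoints: 4.5, 7.5, 10.5, 13.5, 16.5
n = 58, Σfm = 609, mean = 10.5000
Σfm² = 7258.5
Σf(m − x̄)² = Σfm² − (Σfm)²/n = 7258.5 − 609²/58 = 864.0000
Population variance = 864.0000 / 58 = 14.8966
Standard deviation = √14.8966 = 3.8596

3.86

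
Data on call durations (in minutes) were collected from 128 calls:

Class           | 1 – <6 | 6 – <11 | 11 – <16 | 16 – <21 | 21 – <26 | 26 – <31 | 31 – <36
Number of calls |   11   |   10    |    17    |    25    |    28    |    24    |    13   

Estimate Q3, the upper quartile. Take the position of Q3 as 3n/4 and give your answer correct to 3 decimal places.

27.042

Cumulative frequencies: 11, 21, 38, 63, 91, 115, 128
n = 128; position = 3n/4 = 96.
This falls in the class 26 – <31: L = 26, F = 91, f = 24, h = 5.
Upper quartile ≈ 26 + ((96 − 91) / 24) × 5 = 27.0417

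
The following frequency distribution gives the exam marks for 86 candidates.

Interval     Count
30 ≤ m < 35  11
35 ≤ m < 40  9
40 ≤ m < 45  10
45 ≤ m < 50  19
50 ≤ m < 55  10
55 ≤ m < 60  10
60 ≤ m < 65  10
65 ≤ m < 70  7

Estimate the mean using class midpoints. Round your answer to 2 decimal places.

49.07

Midpoints: 32.5, 37.5, 42.5, 47.5, 52.5, 57.5, 62.5, 67.5
Σfm = 11×32.5 + 9×37.5 + 10×42.5 + 19×47.5 + 10×52.5 + 10×57.5 + 10×62.5 + 7×67.5 = 4220
n = Σf = 86
Mean = 4220 / 86 = 49.0698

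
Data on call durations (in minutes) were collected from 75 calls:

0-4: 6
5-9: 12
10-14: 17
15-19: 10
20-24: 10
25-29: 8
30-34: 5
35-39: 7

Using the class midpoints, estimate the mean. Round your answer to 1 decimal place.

17.7

Midpoints: 2, 7, 12, 17, 22, 27, 32, 37
Σfm = 6×2 + 12×7 + 17×12 + 10×17 + 10×22 + 8×27 + 5×32 + 7×37 = 1325
n = Σf = 75
Mean = 1325 / 75 = 17.6667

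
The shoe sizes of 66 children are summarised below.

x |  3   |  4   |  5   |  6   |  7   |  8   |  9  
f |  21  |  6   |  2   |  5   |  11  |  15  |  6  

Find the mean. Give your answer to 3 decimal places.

5.727

Values: 3, 4, 5, 6, 7, 8, 9
Σfx = 21×3 + 6×4 + 2×5 + 5×6 + 11×7 + 15×8 + 6×9 = 378
n = Σf = 66
Mean = 378 / 66 = 5.7273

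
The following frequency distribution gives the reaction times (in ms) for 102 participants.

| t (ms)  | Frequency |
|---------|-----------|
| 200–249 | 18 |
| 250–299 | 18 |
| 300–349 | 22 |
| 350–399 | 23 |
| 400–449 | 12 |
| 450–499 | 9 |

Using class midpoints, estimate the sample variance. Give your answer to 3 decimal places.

Midpoints: 224.5, 274.5, 324.5, 374.5, 424.5, 474.5
n = 102, Σfm = 34099, mean = 334.3039
Σfm² = 11994625.5
Σf(m − x̄)² = Σfm² − (Σfm)²/n = 11994625.5 − 34099²/102 = 595196.0784
Sample variance = 595196.0784 / 101 = 5893.0305

5893.030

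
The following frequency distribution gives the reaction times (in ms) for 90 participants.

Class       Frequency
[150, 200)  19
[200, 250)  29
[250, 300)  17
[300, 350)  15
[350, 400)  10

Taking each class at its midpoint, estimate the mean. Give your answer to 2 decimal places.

257.22

Midpoints: 175, 225, 275, 325, 375
Σfm = 19×175 + 29×225 + 17×275 + 15×325 + 10×375 = 23150
n = Σf = 90
Mean = 23150 / 90 = 257.2222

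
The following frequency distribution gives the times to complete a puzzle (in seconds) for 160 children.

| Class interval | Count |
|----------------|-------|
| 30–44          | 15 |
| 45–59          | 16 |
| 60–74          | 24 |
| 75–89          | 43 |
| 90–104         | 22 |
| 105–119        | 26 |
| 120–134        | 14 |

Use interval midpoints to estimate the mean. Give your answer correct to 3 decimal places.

83.406

Midpoints: 37, 52, 67, 82, 97, 112, 127
Σfm = 15×37 + 16×52 + 24×67 + 43×82 + 22×97 + 26×112 + 14×127 = 13345
n = Σf = 160
Mean = 13345 / 160 = 83.4062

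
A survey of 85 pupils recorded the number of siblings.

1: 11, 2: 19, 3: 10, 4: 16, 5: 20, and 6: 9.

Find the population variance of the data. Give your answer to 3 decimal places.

2.579

Values: 1, 2, 3, 4, 5, 6
n = 85, Σfx = 297, mean = 3.4941
Σfx² = 1257
Σf(x − x̄)² = Σfx² − (Σfx)²/n = 1257 − 297²/85 = 219.2471
Population variance = 219.2471 / 85 = 2.5794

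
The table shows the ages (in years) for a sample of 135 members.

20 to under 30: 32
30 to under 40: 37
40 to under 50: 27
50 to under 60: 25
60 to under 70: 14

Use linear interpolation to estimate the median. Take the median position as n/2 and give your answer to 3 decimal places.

39.595

Cumulative frequencies: 32, 69, 96, 121, 135
n = 135; position = n/2 = 67.5.
This falls in the class 30 to under 40: L = 30, F = 32, f = 37, h = 10.
Median ≈ 30 + ((67.5 − 32) / 37) × 10 = 39.5946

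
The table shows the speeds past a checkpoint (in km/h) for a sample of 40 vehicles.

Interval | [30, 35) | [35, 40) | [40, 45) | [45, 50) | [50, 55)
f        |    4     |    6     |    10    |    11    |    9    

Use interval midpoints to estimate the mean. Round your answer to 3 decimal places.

Midpoints: 32.5, 37.5, 42.5, 47.5, 52.5
Σfm = 4×32.5 + 6×37.5 + 10×42.5 + 11×47.5 + 9×52.5 = 1775
n = Σf = 40
Mean = 1775 / 40 = 44.3750

44.375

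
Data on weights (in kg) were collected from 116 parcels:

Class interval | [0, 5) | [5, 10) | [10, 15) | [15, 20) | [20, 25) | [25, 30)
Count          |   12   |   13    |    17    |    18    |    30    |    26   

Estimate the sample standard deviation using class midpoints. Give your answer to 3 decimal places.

8.221

Midpoints: 2.5, 7.5, 12.5, 17.5, 22.5, 27.5
n = 116, Σfm = 2045, mean = 17.6293
Σfm² = 43825
Σf(m − x̄)² = Σfm² − (Σfm)²/n = 43825 − 2045²/116 = 7773.0603
Sample variance = 7773.0603 / 115 = 67.5918
Standard deviation = √67.5918 = 8.2214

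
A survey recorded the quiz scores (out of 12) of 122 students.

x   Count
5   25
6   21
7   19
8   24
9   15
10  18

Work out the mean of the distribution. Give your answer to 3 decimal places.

7.303

Values: 5, 6, 7, 8, 9, 10
Σfx = 25×5 + 21×6 + 19×7 + 24×8 + 15×9 + 18×10 = 891
n = Σf = 122
Mean = 891 / 122 = 7.3033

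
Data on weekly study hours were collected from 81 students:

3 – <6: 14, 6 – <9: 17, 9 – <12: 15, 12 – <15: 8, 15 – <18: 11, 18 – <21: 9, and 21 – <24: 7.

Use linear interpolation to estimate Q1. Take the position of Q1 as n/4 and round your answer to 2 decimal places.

7.10

Cumulative frequencies: 14, 31, 46, 54, 65, 74, 81
n = 81; position = n/4 = 20.25.
This falls in the class 6 – <9: L = 6, F = 14, f = 17, h = 3.
Lower quartile ≈ 6 + ((20.25 − 14) / 17) × 3 = 7.1029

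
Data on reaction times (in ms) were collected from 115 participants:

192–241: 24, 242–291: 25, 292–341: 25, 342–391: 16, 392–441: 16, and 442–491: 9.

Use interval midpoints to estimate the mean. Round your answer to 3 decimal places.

Midpoints: 216.5, 266.5, 316.5, 366.5, 416.5, 466.5
Σfm = 24×216.5 + 25×266.5 + 25×316.5 + 16×366.5 + 16×416.5 + 9×466.5 = 36497.5
n = Σf = 115
Mean = 36497.5 / 115 = 317.3696

317.370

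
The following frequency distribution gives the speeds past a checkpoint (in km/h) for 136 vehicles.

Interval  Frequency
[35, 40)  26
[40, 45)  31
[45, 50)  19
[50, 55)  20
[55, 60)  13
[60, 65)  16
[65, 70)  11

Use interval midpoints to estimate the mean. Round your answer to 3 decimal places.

49.522

Midpoints: 37.5, 42.5, 47.5, 52.5, 57.5, 62.5, 67.5
Σfm = 26×37.5 + 31×42.5 + 19×47.5 + 20×52.5 + 13×57.5 + 16×62.5 + 11×67.5 = 6735
n = Σf = 136
Mean = 6735 / 136 = 49.5221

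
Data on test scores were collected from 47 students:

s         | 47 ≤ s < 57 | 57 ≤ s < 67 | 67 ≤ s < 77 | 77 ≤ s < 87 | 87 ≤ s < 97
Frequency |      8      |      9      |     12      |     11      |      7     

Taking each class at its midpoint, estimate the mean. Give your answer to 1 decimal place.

72.0

Midpoints: 52, 62, 72, 82, 92
Σfm = 8×52 + 9×62 + 12×72 + 11×82 + 7×92 = 3384
n = Σf = 47
Mean = 3384 / 47 = 72.0000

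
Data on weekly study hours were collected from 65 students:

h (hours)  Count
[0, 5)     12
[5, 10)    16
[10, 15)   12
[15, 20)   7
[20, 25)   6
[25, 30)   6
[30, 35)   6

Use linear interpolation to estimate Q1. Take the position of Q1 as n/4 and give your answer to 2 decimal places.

6.33

Cumulative frequencies: 12, 28, 40, 47, 53, 59, 65
n = 65; position = n/4 = 16.25.
This falls in the class [5, 10): L = 5, F = 12, f = 16, h = 5.
Lower quartile ≈ 5 + ((16.25 − 12) / 16) × 5 = 6.3281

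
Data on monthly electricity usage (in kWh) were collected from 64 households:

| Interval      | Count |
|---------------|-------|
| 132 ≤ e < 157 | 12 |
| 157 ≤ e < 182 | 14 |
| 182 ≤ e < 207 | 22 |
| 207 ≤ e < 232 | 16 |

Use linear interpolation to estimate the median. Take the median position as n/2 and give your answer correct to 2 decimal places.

Cumulative frequencies: 12, 26, 48, 64
n = 64; position = n/2 = 32.
This falls in the class 182 ≤ e < 207: L = 182, F = 26, f = 22, h = 25.
Median ≈ 182 + ((32 − 26) / 22) × 25 = 188.8182

188.82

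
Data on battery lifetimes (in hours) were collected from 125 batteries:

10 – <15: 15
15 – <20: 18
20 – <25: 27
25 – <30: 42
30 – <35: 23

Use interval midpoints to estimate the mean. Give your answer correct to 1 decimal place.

24.1

Midpoints: 12.5, 17.5, 22.5, 27.5, 32.5
Σfm = 15×12.5 + 18×17.5 + 27×22.5 + 42×27.5 + 23×32.5 = 3012.5
n = Σf = 125
Mean = 3012.5 / 125 = 24.1000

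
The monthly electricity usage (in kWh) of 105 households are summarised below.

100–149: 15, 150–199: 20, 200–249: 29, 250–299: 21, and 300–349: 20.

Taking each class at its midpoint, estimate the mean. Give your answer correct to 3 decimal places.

229.738

Midpoints: 124.5, 174.5, 224.5, 274.5, 324.5
Σfm = 15×124.5 + 20×174.5 + 29×224.5 + 21×274.5 + 20×324.5 = 24122.5
n = Σf = 105
Mean = 24122.5 / 105 = 229.7381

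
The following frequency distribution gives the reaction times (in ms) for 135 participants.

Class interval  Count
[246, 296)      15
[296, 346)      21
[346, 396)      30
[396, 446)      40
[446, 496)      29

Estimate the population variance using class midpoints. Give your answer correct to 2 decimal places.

4085.87

Midpoints: 271, 321, 371, 421, 471
n = 135, Σfm = 52435, mean = 388.4074
Σfm² = 20917735
Σf(m − x̄)² = Σfm² − (Σfm)²/n = 20917735 − 52435²/135 = 551592.5926
Population variance = 551592.5926 / 135 = 4085.8711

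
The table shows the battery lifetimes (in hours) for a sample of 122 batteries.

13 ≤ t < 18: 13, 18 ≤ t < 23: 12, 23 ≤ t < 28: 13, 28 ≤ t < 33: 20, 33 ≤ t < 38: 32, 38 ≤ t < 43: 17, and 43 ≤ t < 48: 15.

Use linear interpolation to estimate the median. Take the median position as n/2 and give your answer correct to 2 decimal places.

Cumulative frequencies: 13, 25, 38, 58, 90, 107, 122
n = 122; position = n/2 = 61.
This falls in the class 33 ≤ t < 38: L = 33, F = 58, f = 32, h = 5.
Median ≈ 33 + ((61 − 58) / 32) × 5 = 33.4688

33.47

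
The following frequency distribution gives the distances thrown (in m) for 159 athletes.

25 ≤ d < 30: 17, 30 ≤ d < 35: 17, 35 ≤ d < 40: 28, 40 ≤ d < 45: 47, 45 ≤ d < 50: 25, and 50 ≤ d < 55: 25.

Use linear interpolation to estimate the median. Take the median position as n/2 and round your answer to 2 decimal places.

41.86

Cumulative frequencies: 17, 34, 62, 109, 134, 159
n = 159; position = n/2 = 79.5.
This falls in the class 40 ≤ d < 45: L = 40, F = 62, f = 47, h = 5.
Median ≈ 40 + ((79.5 − 62) / 47) × 5 = 41.8617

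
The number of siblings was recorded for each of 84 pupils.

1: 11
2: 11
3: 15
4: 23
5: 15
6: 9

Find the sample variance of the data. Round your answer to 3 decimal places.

Values: 1, 2, 3, 4, 5, 6
n = 84, Σfx = 299, mean = 3.5595
Σfx² = 1257
Σf(x − x̄)² = Σfx² − (Σfx)²/n = 1257 − 299²/84 = 192.7024
Sample variance = 192.7024 / 83 = 2.3217

2.322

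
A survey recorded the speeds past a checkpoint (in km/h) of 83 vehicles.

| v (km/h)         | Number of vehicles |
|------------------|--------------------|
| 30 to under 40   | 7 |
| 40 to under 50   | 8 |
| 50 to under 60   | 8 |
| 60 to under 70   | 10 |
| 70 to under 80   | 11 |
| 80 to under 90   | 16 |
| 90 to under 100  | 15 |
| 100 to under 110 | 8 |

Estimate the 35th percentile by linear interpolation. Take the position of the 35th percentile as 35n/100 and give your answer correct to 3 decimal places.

Cumulative frequencies: 7, 15, 23, 33, 44, 60, 75, 83
n = 83; position = 35n/100 = 29.05.
This falls in the class 60 to under 70: L = 60, F = 23, f = 10, h = 10.
35th percentile ≈ 60 + ((29.05 − 23) / 10) × 10 = 66.0500

66.050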